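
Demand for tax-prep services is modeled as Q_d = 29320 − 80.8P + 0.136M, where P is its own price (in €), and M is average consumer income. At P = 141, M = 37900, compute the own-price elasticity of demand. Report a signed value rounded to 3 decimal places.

-0.494

At the given values, Q_d = 29320 − 80.8(141) + 0.136(37900) = 23081.6.
∂Q_d/∂P = −80.8.
E = (-80.8) × (141/23081.6) = -0.49358…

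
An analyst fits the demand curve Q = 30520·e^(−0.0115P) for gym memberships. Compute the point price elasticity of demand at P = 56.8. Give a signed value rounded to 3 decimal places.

-0.653

dQ/dP = −0.0115·Q = -182.642. At P = 56.8, Q = 15881.9.
Ed = (dQ/dP)·(P/Q) = (-182.642) × (56.8/15881.9) = -0.6532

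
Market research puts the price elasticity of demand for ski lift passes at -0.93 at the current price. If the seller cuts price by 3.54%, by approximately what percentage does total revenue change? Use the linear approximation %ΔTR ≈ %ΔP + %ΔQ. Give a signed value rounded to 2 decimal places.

-0.25%

%ΔQ ≈ Ed × %ΔP = (-0.93) × (-3.54%) = +3.2922%
%ΔTR ≈ %ΔP + %ΔQ = (-3.54%) + (+3.2922%) = -0.2478%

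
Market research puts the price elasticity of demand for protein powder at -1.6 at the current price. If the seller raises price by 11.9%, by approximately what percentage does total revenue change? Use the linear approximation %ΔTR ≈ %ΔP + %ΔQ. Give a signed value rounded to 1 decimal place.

%ΔQ ≈ Ed × %ΔP = (-1.6) × (+11.9%) = -19.0400%
%ΔTR ≈ %ΔP + %ΔQ = (+11.9%) + (-19.0400%) = -7.1400%

-7.1%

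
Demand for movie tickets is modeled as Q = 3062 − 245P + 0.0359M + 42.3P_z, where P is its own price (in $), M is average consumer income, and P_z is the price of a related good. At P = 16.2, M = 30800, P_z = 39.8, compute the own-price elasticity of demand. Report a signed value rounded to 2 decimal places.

At the given values, Q = 3062 − 245(16.2) + 0.0359(30800) + 42.3(39.8) = 1882.26.
∂Q/∂P = −245.
E = (-245) × (16.2/1882.26) = -2.1086…

-2.11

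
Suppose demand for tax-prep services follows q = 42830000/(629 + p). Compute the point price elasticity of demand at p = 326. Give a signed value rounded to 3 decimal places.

-0.341

dq/dp = −42830000/(629 + p)² = -46.9614. At p = 326, q = 44848.2.
Ed = (dq/dp)·(p/q) = (-46.9614) × (326/44848.2) = -0.34136…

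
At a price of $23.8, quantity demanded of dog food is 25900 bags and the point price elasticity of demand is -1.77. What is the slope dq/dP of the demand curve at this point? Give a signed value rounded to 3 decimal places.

-1926.176

Ed = (dq/dP)·(P/q) ⇒ dq/dP = Ed·q/P = (-1.77)·25900/23.8 = -1926.17647…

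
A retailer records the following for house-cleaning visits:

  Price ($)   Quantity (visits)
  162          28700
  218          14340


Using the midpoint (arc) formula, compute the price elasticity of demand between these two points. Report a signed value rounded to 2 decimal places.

%ΔQ = (14340 − 28700) / [(28700 + 14340)/2] = -14360/21520 = -0.667286…
%ΔP = (218 − 162) / [(162 + 218)/2] = 56/190 = 0.294736…
Arc Ed = %ΔQ / %ΔP = (-14360/21520) / (56/190) = -2.2640…

-2.26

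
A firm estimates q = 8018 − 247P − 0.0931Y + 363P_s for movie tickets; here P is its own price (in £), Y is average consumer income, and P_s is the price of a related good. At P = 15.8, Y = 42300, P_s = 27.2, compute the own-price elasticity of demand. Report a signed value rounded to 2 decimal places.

At the given values, q = 8018 − 247(15.8) − 0.0931(42300) + 363(27.2) = 10050.87.
∂q/∂P = −247.
E = (-247) × (15.8/10050.87) = -0.3882…

-0.39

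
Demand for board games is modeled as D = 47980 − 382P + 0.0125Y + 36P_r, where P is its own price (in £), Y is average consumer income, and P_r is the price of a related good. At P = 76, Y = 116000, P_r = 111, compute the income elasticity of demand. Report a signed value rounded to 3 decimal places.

At the given values, D = 47980 − 382(76) + 0.0125(116000) + 36(111) = 24394.
∂D/∂Y = 0.0125.
E = (0.0125) × (116000/24394) = 0.05944…

0.059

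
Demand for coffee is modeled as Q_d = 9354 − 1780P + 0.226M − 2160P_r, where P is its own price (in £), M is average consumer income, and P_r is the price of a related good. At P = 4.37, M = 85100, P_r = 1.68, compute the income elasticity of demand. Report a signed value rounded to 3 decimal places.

At the given values, Q_d = 9354 − 1780(4.37) + 0.226(85100) − 2160(1.68) = 17179.2.
∂Q_d/∂M = 0.226.
E = (0.226) × (85100/17179.2) = 1.11952…

1.120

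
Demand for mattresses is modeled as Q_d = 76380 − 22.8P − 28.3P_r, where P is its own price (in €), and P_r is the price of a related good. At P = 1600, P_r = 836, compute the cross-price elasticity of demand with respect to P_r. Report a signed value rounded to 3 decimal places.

-1.457

At the given values, Q_d = 76380 − 22.8(1600) − 28.3(836) = 16241.2.
∂Q_d/∂P_r = -28.3.
E = (-28.3) × (836/16241.2) = -1.45671…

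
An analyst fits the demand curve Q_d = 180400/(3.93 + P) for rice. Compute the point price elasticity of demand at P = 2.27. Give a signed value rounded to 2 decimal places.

-0.37

dQ_d/dP = −180400/(3.93 + P)² = -4693.03. At P = 2.27, Q_d = 29096.8.
Ed = (dQ_d/dP)·(P/Q_d) = (-4693.03) × (2.27/29096.8) = -0.3661…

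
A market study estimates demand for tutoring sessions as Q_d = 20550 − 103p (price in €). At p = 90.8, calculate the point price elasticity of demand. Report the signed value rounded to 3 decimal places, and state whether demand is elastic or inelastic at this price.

dQ_d/dp = −103. At p = 90.8, Q_d = 20550 − 103(90.8) = 11197.6.
Ed = (dQ_d/dp)·(p/Q_d) = −103 × (90.8/11197.6) = -0.83521…
|Ed| = 0.835 < 1, so demand is inelastic.

-0.835; inelastic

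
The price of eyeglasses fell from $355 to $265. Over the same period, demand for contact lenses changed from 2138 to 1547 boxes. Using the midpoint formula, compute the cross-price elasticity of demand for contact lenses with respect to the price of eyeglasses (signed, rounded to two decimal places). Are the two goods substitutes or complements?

%ΔQ_{contact lenses} = (1547 − 2138)/avg = -591/1842.5 = -0.320759…
%ΔP_{eyeglasses} = (265 − 355)/avg = -90/310 = -0.290322…
E_cross = (-591/1842.5) / (-90/310) = 1.1048…
E_cross > 0 ⇒ the goods are substitutes.

1.10; substitutes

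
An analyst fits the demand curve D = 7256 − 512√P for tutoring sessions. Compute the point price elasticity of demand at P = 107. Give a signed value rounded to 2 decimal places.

-1.35

dD/dP = −512/(2√P) = -24.7485. At P = 107, D = 1959.83.
Ed = (dD/dP)·(P/D) = (-24.7485) × (107/1959.83) = -1.3511…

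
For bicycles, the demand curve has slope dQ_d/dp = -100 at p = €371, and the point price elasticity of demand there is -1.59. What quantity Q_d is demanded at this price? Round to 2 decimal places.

Ed = (dQ_d/dp)·(p/Q_d) ⇒ Q_d = (dQ_d/dp)·p/Ed = (-100)·371/(-1.59) = 23333.3333…

23333.33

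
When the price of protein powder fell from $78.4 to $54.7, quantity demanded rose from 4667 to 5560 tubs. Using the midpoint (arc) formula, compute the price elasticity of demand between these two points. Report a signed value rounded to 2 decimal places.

-0.49

%ΔQ = (5560 − 4667) / [(4667 + 5560)/2] = 893/5113.5 = 0.174635…
%ΔP = (54.7 − 78.4) / [(78.4 + 54.7)/2] = -23.7/66.55 = -0.356123…
Arc Ed = %ΔQ / %ΔP = (893/5113.5) / (-23.7/66.55) = -0.4903…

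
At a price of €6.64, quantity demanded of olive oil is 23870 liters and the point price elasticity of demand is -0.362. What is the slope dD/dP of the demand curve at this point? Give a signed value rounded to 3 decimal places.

Ed = (dD/dP)·(P/D) ⇒ dD/dP = Ed·D/P = (-0.362)·23870/6.64 = -1301.34638…

-1301.346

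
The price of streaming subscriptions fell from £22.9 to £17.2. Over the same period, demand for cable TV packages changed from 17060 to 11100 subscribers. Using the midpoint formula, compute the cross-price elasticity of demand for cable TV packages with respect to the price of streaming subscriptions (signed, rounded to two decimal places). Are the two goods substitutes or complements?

%ΔQ_{cable TV packages} = (11100 − 17060)/avg = -5960/14080 = -0.423295…
%ΔP_{streaming subscriptions} = (17.2 − 22.9)/avg = -5.7/20.05 = -0.284289…
E_cross = (-5960/14080) / (-5.7/20.05) = 1.4889…
E_cross > 0 ⇒ the goods are substitutes.

1.49; substitutes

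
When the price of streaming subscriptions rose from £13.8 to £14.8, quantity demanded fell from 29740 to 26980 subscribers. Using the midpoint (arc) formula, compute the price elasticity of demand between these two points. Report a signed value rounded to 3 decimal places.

%ΔQ = (26980 − 29740) / [(29740 + 26980)/2] = -2760/28360 = -0.097320…
%ΔP = (14.8 − 13.8) / [(13.8 + 14.8)/2] = 1/14.3 = 0.069930…
Arc Ed = %ΔQ / %ΔP = (-2760/28360) / (1/14.3) = -1.39167…

-1.392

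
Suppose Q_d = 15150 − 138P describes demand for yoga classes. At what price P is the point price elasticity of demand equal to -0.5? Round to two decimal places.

36.59

Ed = −138P/(15150 − 138P). Set this equal to -0.5:
138P = 0.5·(15150 − 138P) ⇒ 138P(1 + 0.5) = 0.5·15150
P = 0.5·15150 / (138·1.5) = 36.5942…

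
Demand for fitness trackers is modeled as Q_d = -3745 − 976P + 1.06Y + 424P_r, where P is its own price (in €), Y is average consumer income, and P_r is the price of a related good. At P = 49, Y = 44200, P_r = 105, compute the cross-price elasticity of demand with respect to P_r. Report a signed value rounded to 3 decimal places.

1.119

At the given values, Q_d = -3745 − 976(49) + 1.06(44200) + 424(105) = 39803.
∂Q_d/∂P_r = 424.
E = (424) × (105/39803) = 1.11850…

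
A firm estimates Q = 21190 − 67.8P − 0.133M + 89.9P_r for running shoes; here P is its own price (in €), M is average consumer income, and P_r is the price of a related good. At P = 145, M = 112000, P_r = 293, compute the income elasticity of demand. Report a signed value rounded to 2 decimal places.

-0.65

At the given values, Q = 21190 − 67.8(145) − 0.133(112000) + 89.9(293) = 22803.7.
∂Q/∂M = -0.133.
E = (-0.133) × (112000/22803.7) = -0.6532…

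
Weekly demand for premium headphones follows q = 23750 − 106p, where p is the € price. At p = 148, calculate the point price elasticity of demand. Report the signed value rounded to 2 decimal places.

-1.95

dq/dp = −106. At p = 148, q = 23750 − 106(148) = 8062.
Ed = (dq/dp)·(p/q) = −106 × (148/8062) = -1.9459…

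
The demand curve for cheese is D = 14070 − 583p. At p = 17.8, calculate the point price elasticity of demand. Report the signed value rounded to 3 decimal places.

dD/dp = −583. At p = 17.8, D = 14070 − 583(17.8) = 3692.6.
Ed = (dD/dp)·(p/D) = −583 × (17.8/3692.6) = -2.81032…

-2.810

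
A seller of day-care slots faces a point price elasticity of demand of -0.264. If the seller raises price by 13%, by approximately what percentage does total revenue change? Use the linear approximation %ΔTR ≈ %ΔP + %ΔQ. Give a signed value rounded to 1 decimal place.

+9.6%

%ΔQ ≈ Ed × %ΔP = (-0.264) × (+13%) = -3.4320%
%ΔTR ≈ %ΔP + %ΔQ = (+13%) + (-3.4320%) = +9.5680%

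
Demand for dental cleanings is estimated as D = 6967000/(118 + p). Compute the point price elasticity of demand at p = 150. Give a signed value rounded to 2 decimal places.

-0.56

dD/dp = −6967000/(118 + p)² = -97.001. At p = 150, D = 25996.3.
Ed = (dD/dp)·(p/D) = (-97.001) × (150/25996.3) = -0.5597…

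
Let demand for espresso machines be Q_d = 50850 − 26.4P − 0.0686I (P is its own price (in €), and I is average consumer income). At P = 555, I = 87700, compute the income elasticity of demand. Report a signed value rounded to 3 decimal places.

-0.199

At the given values, Q_d = 50850 − 26.4(555) − 0.0686(87700) = 30181.78.
∂Q_d/∂I = -0.0686.
E = (-0.0686) × (87700/30181.78) = -0.19933…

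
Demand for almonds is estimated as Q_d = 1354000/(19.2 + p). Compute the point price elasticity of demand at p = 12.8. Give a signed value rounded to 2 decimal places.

-0.40

dQ_d/dp = −1354000/(19.2 + p)² = -1322.27. At p = 12.8, Q_d = 42312.5.
Ed = (dQ_d/dp)·(p/Q_d) = (-1322.27) × (12.8/42312.5) = -0.4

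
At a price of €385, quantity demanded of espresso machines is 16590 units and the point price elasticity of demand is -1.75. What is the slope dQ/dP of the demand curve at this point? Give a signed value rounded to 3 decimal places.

-75.409

Ed = (dQ/dP)·(P/Q) ⇒ dQ/dP = Ed·Q/P = (-1.75)·16590/385 = -75.40909…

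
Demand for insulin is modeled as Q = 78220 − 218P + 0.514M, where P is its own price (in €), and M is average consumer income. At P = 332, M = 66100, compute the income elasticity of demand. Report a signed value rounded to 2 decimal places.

At the given values, Q = 78220 − 218(332) + 0.514(66100) = 39819.4.
∂Q/∂M = 0.514.
E = (0.514) × (66100/39819.4) = 0.8532…

0.85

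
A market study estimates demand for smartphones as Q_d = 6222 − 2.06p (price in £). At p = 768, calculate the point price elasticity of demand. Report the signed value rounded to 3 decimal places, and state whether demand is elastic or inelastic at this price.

dQ_d/dp = −2.06. At p = 768, Q_d = 6222 − 2.06(768) = 4639.92.
Ed = (dQ_d/dp)·(p/Q_d) = −2.06 × (768/4639.92) = -0.34097…
|Ed| = 0.341 < 1, so demand is inelastic.

-0.341; inelastic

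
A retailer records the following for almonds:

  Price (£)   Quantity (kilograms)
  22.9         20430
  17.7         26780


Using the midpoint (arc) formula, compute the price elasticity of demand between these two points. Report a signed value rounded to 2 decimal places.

%ΔQ = (26780 − 20430) / [(20430 + 26780)/2] = 6350/23605 = 0.269010…
%ΔP = (17.7 − 22.9) / [(22.9 + 17.7)/2] = -5.2/20.3 = -0.256157…
Arc Ed = %ΔQ / %ΔP = (6350/23605) / (-5.2/20.3) = -1.0501…

-1.05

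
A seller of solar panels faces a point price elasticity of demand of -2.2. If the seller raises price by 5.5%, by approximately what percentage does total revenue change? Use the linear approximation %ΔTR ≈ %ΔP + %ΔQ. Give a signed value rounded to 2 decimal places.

-6.60%

%ΔQ ≈ Ed × %ΔP = (-2.2) × (+5.5%) = -12.1000%
%ΔTR ≈ %ΔP + %ΔQ = (+5.5%) + (-12.1000%) = -6.6000%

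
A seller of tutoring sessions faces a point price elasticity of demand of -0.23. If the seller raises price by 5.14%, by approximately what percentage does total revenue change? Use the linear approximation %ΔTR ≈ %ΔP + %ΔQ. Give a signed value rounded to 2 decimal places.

%ΔQ ≈ Ed × %ΔP = (-0.23) × (+5.14%) = -1.1822%
%ΔTR ≈ %ΔP + %ΔQ = (+5.14%) + (-1.1822%) = +3.9578%

+3.96%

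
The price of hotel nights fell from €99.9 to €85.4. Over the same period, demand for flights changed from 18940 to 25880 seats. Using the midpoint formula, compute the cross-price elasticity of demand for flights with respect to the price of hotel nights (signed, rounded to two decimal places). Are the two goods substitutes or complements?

%ΔQ_{flights} = (25880 − 18940)/avg = 6940/22410 = 0.309683…
%ΔP_{hotel nights} = (85.4 − 99.9)/avg = -14.5/92.65 = -0.156502…
E_cross = (6940/22410) / (-14.5/92.65) = -1.9787…
E_cross < 0 ⇒ the goods are complements.

-1.98; complements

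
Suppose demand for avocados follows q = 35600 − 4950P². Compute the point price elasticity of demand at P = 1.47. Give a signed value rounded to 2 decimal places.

-0.86

dq/dP = −2·4950·P = -14553. At P = 1.47, q = 24903.545.
Ed = (dq/dP)·(P/q) = (-14553) × (1.47/24903.545) = -0.8590…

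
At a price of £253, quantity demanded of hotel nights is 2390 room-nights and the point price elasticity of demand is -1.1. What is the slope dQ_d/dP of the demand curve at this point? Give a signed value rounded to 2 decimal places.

-10.39

Ed = (dQ_d/dP)·(P/Q_d) ⇒ dQ_d/dP = Ed·Q_d/P = (-1.1)·2390/253 = -10.3913…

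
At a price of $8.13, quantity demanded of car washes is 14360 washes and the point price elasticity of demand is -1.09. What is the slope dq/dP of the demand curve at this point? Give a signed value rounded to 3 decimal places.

Ed = (dq/dP)·(P/q) ⇒ dq/dP = Ed·q/P = (-1.09)·14360/8.13 = -1925.26445…

-1925.264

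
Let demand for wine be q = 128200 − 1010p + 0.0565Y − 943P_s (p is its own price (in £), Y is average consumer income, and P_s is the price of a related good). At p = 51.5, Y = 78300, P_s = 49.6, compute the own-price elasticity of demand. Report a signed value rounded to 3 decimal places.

-1.537

At the given values, q = 128200 − 1010(51.5) + 0.0565(78300) − 943(49.6) = 33836.15.
∂q/∂p = −1010.
E = (-1010) × (51.5/33836.15) = -1.53726…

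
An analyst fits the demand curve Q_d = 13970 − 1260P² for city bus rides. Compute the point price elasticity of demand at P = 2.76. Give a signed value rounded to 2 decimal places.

dQ_d/dP = −2·1260·P = -6955.2. At P = 2.76, Q_d = 4371.824.
Ed = (dQ_d/dP)·(P/Q_d) = (-6955.2) × (2.76/4371.824) = -4.3909…

-4.39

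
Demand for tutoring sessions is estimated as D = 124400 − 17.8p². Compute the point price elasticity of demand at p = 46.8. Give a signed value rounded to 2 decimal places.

dD/dp = −2·17.8·p = -1666.08. At p = 46.8, D = 85413.728.
Ed = (dD/dp)·(p/D) = (-1666.08) × (46.8/85413.728) = -0.9128…

-0.91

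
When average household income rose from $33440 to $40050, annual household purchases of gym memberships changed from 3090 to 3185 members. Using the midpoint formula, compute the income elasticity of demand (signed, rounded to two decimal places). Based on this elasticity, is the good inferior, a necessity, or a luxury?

%ΔQ = (3185 − 3090)/[( 3090 + 3185)/2] = 95/3137.5 = 0.030278…
%ΔIncome = (40050 − 33440)/[( 33440 + 40050)/2] = 6610/36745 = 0.179888…
E_income = (95/3137.5) / (6610/36745) = 0.1683…
0 < E_income < 1 ⇒ normal good, necessity.

0.17; necessity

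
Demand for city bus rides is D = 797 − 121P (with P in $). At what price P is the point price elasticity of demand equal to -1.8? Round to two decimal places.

4.23

Ed = −121P/(797 − 121P). Set this equal to -1.8:
121P = 1.8·(797 − 121P) ⇒ 121P(1 + 1.8) = 1.8·797
P = 1.8·797 / (121·2.8) = 4.2343…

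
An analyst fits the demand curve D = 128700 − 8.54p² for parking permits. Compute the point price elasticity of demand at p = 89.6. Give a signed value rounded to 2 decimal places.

dD/dp = −2·8.54·p = -1530.368. At p = 89.6, D = 60139.5136.
Ed = (dD/dp)·(p/D) = (-1530.368) × (89.6/60139.5136) = -2.2800…

-2.28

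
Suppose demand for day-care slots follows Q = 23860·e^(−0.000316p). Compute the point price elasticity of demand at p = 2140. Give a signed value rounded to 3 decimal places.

-0.676

dQ/dp = −0.000316·Q = -3.83416. At p = 2140, Q = 12133.4.
Ed = (dQ/dp)·(p/Q) = (-3.83416) × (2140/12133.4) = -0.67624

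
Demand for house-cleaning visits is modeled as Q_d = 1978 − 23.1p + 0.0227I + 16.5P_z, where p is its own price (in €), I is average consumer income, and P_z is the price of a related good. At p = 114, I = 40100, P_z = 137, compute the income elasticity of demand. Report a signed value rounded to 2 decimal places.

0.36

At the given values, Q_d = 1978 − 23.1(114) + 0.0227(40100) + 16.5(137) = 2515.37.
∂Q_d/∂I = 0.0227.
E = (0.0227) × (40100/2515.37) = 0.3618…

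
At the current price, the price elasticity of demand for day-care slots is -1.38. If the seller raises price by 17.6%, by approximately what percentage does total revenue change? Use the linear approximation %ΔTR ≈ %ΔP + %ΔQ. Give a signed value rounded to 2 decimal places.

-6.69%

%ΔQ ≈ Ed × %ΔP = (-1.38) × (+17.6%) = -24.2880%
%ΔTR ≈ %ΔP + %ΔQ = (+17.6%) + (-24.2880%) = -6.6880%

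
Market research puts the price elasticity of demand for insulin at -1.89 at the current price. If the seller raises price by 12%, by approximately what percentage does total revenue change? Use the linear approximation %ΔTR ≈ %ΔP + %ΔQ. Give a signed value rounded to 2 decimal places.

%ΔQ ≈ Ed × %ΔP = (-1.89) × (+12%) = -22.6800%
%ΔTR ≈ %ΔP + %ΔQ = (+12%) + (-22.6800%) = -10.6800%

-10.68%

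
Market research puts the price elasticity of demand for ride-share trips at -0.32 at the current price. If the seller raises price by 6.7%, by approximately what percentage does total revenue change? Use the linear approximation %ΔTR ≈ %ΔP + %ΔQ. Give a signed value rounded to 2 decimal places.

+4.56%

%ΔQ ≈ Ed × %ΔP = (-0.32) × (+6.7%) = -2.1440%
%ΔTR ≈ %ΔP + %ΔQ = (+6.7%) + (-2.1440%) = +4.5560%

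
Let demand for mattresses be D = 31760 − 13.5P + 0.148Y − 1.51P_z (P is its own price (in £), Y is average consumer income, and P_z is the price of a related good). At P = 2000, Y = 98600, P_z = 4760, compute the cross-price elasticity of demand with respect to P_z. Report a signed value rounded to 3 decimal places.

At the given values, D = 31760 − 13.5(2000) + 0.148(98600) − 1.51(4760) = 12165.2.
∂D/∂P_z = -1.51.
E = (-1.51) × (4760/12165.2) = -0.59083…

-0.591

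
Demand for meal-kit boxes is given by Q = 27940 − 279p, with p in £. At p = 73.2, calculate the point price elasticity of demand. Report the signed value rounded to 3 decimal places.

-2.717

dQ/dp = −279. At p = 73.2, Q = 27940 − 279(73.2) = 7517.2.
Ed = (dQ/dp)·(p/Q) = −279 × (73.2/7517.2) = -2.71680…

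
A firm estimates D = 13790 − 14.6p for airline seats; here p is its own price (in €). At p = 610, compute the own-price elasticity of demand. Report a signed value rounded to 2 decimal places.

-1.82

At the given values, D = 13790 − 14.6(610) = 4884.
∂D/∂p = −14.6.
E = (-14.6) × (610/4884) = -1.8235…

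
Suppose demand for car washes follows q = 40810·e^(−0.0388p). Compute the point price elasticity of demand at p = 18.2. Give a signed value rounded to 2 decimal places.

dq/dp = −0.0388·q = -781.478. At p = 18.2, q = 20141.2.
Ed = (dq/dp)·(p/q) = (-781.478) × (18.2/20141.2) = -0.7061…

-0.71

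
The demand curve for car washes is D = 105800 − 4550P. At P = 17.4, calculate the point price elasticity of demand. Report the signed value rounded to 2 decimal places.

-2.97

dD/dP = −4550. At P = 17.4, D = 105800 − 4550(17.4) = 26630.
Ed = (dD/dP)·(P/D) = −4550 × (17.4/26630) = -2.9729…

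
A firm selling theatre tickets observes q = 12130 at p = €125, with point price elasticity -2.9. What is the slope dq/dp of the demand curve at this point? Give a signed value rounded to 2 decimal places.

-281.42

Ed = (dq/dp)·(p/q) ⇒ dq/dp = Ed·q/p = (-2.9)·12130/125 = -281.416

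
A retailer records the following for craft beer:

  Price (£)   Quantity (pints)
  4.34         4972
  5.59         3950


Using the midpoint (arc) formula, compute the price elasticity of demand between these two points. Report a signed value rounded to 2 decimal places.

%ΔQ = (3950 − 4972) / [(4972 + 3950)/2] = -1022/4461 = -0.229096…
%ΔP = (5.59 − 4.34) / [(4.34 + 5.59)/2] = 1.25/4.965 = 0.251762…
Arc Ed = %ΔQ / %ΔP = (-1022/4461) / (1.25/4.965) = -0.9099…

-0.91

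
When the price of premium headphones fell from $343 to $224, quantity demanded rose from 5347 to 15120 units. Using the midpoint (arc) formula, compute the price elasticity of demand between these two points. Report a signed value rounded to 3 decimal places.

-2.275

%ΔQ = (15120 − 5347) / [(5347 + 15120)/2] = 9773/10233.5 = 0.955000…
%ΔP = (224 − 343) / [(343 + 224)/2] = -119/283.5 = -0.419753…
Arc Ed = %ΔQ / %ΔP = (9773/10233.5) / (-119/283.5) = -2.27514…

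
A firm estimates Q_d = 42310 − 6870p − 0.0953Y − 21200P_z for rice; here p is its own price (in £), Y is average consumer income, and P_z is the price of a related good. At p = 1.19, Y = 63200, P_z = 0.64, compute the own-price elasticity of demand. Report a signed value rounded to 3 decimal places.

At the given values, Q_d = 42310 − 6870(1.19) − 0.0953(63200) − 21200(0.64) = 14543.74.
∂Q_d/∂p = −6870.
E = (-6870) × (1.19/14543.74) = -0.56211…

-0.562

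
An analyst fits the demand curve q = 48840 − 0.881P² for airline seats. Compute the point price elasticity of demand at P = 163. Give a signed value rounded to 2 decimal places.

-1.84

dq/dP = −2·0.881·P = -287.206. At P = 163, q = 25432.711.
Ed = (dq/dP)·(P/q) = (-287.206) × (163/25432.711) = -1.8407…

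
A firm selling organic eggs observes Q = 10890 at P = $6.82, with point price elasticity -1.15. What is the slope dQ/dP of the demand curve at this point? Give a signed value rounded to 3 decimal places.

Ed = (dQ/dP)·(P/Q) ⇒ dQ/dP = Ed·Q/P = (-1.15)·10890/6.82 = -1836.29032…

-1836.290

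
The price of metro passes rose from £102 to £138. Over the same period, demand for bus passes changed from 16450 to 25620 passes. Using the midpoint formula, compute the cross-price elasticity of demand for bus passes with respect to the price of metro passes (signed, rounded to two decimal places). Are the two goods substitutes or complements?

1.45; substitutes

%ΔQ_{bus passes} = (25620 − 16450)/avg = 9170/21035 = 0.435940…
%ΔP_{metro passes} = (138 − 102)/avg = 36/120 = 0.3
E_cross = (9170/21035) / (36/120) = 1.4531…
E_cross > 0 ⇒ the goods are substitutes.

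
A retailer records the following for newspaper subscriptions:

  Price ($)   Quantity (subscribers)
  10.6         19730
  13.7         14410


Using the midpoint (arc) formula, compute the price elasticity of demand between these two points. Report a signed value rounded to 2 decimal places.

%ΔQ = (14410 − 19730) / [(19730 + 14410)/2] = -5320/17070 = -0.311657…
%ΔP = (13.7 − 10.6) / [(10.6 + 13.7)/2] = 3.1/12.15 = 0.255144…
Arc Ed = %ΔQ / %ΔP = (-5320/17070) / (3.1/12.15) = -1.2214…

-1.22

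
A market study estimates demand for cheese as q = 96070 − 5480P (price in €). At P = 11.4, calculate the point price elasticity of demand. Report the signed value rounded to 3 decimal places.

-1.859

dq/dP = −5480. At P = 11.4, q = 96070 − 5480(11.4) = 33598.
Ed = (dq/dP)·(P/q) = −5480 × (11.4/33598) = -1.85939…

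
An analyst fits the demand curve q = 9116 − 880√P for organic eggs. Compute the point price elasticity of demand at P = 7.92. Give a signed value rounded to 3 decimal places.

-0.187

dq/dP = −880/(2√P) = -156.347. At P = 7.92, q = 6639.46.
Ed = (dq/dP)·(P/q) = (-156.347) × (7.92/6639.46) = -0.18650…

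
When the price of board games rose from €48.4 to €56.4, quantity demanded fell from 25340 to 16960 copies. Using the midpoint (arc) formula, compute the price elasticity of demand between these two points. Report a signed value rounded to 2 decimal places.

-2.60

%ΔQ = (16960 − 25340) / [(25340 + 16960)/2] = -8380/21150 = -0.396217…
%ΔP = (56.4 − 48.4) / [(48.4 + 56.4)/2] = 8/52.4 = 0.152671…
Arc Ed = %ΔQ / %ΔP = (-8380/21150) / (8/52.4) = -2.5952…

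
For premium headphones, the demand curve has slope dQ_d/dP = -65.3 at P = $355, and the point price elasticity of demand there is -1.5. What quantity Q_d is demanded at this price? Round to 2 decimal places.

15454.33

Ed = (dQ_d/dP)·(P/Q_d) ⇒ Q_d = (dQ_d/dP)·P/Ed = (-65.3)·355/(-1.5) = 15454.3333…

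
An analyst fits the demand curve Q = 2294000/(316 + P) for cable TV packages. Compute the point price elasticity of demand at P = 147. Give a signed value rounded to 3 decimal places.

-0.317

dQ/dP = −2294000/(316 + P)² = -10.7012. At P = 147, Q = 4954.64.
Ed = (dQ/dP)·(P/Q) = (-10.7012) × (147/4954.64) = -0.31749…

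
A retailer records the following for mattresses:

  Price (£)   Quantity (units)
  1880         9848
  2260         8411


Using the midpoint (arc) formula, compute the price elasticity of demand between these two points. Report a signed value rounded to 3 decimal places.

-0.857

%ΔQ = (8411 − 9848) / [(9848 + 8411)/2] = -1437/9129.5 = -0.157401…
%ΔP = (2260 − 1880) / [(1880 + 2260)/2] = 380/2070 = 0.183574…
Arc Ed = %ΔQ / %ΔP = (-1437/9129.5) / (380/2070) = -0.85742…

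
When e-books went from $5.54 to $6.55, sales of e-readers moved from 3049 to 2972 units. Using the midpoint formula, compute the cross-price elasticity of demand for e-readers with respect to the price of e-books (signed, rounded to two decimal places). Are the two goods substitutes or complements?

-0.15; complements

%ΔQ_{e-readers} = (2972 − 3049)/avg = -77/3010.5 = -0.025577…
%ΔP_{e-books} = (6.55 − 5.54)/avg = 1.01/6.045 = 0.167080…
E_cross = (-77/3010.5) / (1.01/6.045) = -0.1530…
E_cross < 0 ⇒ the goods are complements.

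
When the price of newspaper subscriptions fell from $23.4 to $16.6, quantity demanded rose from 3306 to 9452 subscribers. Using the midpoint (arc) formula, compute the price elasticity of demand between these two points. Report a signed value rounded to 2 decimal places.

%ΔQ = (9452 − 3306) / [(3306 + 9452)/2] = 6146/6379 = 0.963473…
%ΔP = (16.6 − 23.4) / [(23.4 + 16.6)/2] = -6.8/20 = -0.34
Arc Ed = %ΔQ / %ΔP = (6146/6379) / (-6.8/20) = -2.8337…

-2.83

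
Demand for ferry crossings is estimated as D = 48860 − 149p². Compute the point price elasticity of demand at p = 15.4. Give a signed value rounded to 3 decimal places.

dD/dp = −2·149·p = -4589.2. At p = 15.4, D = 13523.16.
Ed = (dD/dp)·(p/D) = (-4589.2) × (15.4/13523.16) = -5.22612…

-5.226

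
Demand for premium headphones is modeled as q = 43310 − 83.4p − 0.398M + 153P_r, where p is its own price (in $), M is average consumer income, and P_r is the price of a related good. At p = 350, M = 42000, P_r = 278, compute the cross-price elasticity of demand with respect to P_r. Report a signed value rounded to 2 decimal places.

1.07

At the given values, q = 43310 − 83.4(350) − 0.398(42000) + 153(278) = 39938.
∂q/∂P_r = 153.
E = (153) × (278/39938) = 1.0650…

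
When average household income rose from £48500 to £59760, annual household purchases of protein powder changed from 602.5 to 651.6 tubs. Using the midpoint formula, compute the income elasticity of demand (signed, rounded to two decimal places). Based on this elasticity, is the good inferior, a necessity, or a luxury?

0.38; necessity

%ΔQ = (651.6 − 602.5)/[( 602.5 + 651.6)/2] = 49.1/627.05 = 0.078303…
%ΔIncome = (59760 − 48500)/[( 48500 + 59760)/2] = 11260/54130 = 0.208017…
E_income = (49.1/627.05) / (11260/54130) = 0.3764…
0 < E_income < 1 ⇒ normal good, necessity.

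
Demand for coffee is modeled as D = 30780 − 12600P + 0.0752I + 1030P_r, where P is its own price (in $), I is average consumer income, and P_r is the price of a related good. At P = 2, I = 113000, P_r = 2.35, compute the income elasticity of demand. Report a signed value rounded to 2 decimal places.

0.52

At the given values, D = 30780 − 12600(2) + 0.0752(113000) + 1030(2.35) = 16498.1.
∂D/∂I = 0.0752.
E = (0.0752) × (113000/16498.1) = 0.5150…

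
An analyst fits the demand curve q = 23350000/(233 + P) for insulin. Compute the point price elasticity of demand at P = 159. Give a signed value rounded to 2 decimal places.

-0.41

dq/dP = −23350000/(233 + P)² = -151.955. At P = 159, q = 59566.3.
Ed = (dq/dP)·(P/q) = (-151.955) × (159/59566.3) = -0.4056…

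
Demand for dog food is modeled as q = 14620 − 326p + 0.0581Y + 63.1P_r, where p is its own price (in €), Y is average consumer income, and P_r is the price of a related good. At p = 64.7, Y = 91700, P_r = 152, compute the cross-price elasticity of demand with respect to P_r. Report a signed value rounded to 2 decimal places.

At the given values, q = 14620 − 326(64.7) + 0.0581(91700) + 63.1(152) = 8446.77.
∂q/∂P_r = 63.1.
E = (63.1) × (152/8446.77) = 1.1354…

1.14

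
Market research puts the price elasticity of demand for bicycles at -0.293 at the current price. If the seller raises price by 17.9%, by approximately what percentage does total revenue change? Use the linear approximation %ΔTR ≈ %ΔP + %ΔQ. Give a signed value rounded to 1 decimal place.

+12.7%

%ΔQ ≈ Ed × %ΔP = (-0.293) × (+17.9%) = -5.2447%
%ΔTR ≈ %ΔP + %ΔQ = (+17.9%) + (-5.2447%) = +12.6553%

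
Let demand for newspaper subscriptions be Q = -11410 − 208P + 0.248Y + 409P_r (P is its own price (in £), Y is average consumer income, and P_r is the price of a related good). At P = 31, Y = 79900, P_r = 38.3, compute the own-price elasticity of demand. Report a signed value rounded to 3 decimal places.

-0.366

At the given values, Q = -11410 − 208(31) + 0.248(79900) + 409(38.3) = 17621.9.
∂Q/∂P = −208.
E = (-208) × (31/17621.9) = -0.36590…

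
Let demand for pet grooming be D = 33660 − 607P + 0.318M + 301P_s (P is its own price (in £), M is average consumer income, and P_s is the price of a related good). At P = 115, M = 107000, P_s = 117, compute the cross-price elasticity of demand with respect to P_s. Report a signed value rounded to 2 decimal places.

1.06

At the given values, D = 33660 − 607(115) + 0.318(107000) + 301(117) = 33098.
∂D/∂P_s = 301.
E = (301) × (117/33098) = 1.0640…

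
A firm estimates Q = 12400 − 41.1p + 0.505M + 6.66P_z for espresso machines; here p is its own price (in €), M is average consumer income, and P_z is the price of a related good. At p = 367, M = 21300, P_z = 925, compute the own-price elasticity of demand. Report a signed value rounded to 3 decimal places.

At the given values, Q = 12400 − 41.1(367) + 0.505(21300) + 6.66(925) = 14233.3.
∂Q/∂p = −41.1.
E = (-41.1) × (367/14233.3) = -1.05974…

-1.060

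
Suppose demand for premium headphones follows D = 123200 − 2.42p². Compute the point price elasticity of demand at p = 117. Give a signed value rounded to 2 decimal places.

-0.74

dD/dp = −2·2.42·p = -566.28. At p = 117, D = 90072.62.
Ed = (dD/dp)·(p/D) = (-566.28) × (117/90072.62) = -0.7355…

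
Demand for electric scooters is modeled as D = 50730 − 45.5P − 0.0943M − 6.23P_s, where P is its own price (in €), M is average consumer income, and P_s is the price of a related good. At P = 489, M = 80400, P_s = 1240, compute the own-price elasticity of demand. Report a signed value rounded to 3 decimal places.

At the given values, D = 50730 − 45.5(489) − 0.0943(80400) − 6.23(1240) = 13173.58.
∂D/∂P = −45.5.
E = (-45.5) × (489/13173.58) = -1.68894…

-1.689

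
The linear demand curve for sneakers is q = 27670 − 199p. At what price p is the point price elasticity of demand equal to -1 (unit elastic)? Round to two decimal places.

Ed = −199p/(27670 − 199p). Set this equal to -1:
199p = 1·(27670 − 199p) ⇒ 199p(1 + 1) = 1·27670
p = 1·27670 / (199·2) = 69.5226…

69.52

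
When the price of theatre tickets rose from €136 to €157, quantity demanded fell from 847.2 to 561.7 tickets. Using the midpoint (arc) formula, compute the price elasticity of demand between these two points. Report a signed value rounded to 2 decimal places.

%ΔQ = (561.7 − 847.2) / [(847.2 + 561.7)/2] = -285.5/704.45 = -0.405280…
%ΔP = (157 − 136) / [(136 + 157)/2] = 21/146.5 = 0.143344…
Arc Ed = %ΔQ / %ΔP = (-285.5/704.45) / (21/146.5) = -2.8273…

-2.83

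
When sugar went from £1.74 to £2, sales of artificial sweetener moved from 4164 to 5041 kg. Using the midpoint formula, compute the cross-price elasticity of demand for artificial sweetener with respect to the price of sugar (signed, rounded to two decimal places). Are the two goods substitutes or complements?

%ΔQ_{artificial sweetener} = (5041 − 4164)/avg = 877/4602.5 = 0.190548…
%ΔP_{sugar} = (2 − 1.74)/avg = 0.26/1.87 = 0.139037…
E_cross = (877/4602.5) / (0.26/1.87) = 1.3704…
E_cross > 0 ⇒ the goods are substitutes.

1.37; substitutes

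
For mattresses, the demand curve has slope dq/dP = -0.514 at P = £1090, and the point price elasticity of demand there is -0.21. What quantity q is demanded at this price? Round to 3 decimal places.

2667.905

Ed = (dq/dP)·(P/q) ⇒ q = (dq/dP)·P/Ed = (-0.514)·1090/(-0.21) = 2667.90476…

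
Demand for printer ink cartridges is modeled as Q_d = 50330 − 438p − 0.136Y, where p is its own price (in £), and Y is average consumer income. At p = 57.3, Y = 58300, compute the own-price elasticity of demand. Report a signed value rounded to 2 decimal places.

-1.45

At the given values, Q_d = 50330 − 438(57.3) − 0.136(58300) = 17303.8.
∂Q_d/∂p = −438.
E = (-438) × (57.3/17303.8) = -1.4503…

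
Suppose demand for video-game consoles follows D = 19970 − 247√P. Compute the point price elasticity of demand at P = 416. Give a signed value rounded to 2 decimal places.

dD/dP = −247/(2√P) = -6.05509. At P = 416, D = 14932.2.
Ed = (dD/dP)·(P/D) = (-6.05509) × (416/14932.2) = -0.1686…

-0.17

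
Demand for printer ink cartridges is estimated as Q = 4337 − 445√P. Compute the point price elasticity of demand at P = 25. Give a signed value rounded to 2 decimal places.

-0.53

dQ/dP = −445/(2√P) = -44.5. At P = 25, Q = 2112.
Ed = (dQ/dP)·(P/Q) = (-44.5) × (25/2112) = -0.5267…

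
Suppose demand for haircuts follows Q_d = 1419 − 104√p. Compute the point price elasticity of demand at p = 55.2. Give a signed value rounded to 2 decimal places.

-0.60

dQ_d/dp = −104/(2√p) = -6.99896. At p = 55.2, Q_d = 646.314.
Ed = (dQ_d/dp)·(p/Q_d) = (-6.99896) × (55.2/646.314) = -0.5977…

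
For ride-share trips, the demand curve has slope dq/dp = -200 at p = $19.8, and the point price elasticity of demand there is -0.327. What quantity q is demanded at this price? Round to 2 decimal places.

Ed = (dq/dp)·(p/q) ⇒ q = (dq/dp)·p/Ed = (-200)·19.8/(-0.327) = 12110.0917…

12110.09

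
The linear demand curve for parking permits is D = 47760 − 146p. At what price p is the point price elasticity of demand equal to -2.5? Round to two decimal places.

Ed = −146p/(47760 − 146p). Set this equal to -2.5:
146p = 2.5·(47760 − 146p) ⇒ 146p(1 + 2.5) = 2.5·47760
p = 2.5·47760 / (146·3.5) = 233.6594…

233.66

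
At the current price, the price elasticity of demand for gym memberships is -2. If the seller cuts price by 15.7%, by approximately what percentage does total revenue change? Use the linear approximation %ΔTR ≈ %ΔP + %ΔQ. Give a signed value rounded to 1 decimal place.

%ΔQ ≈ Ed × %ΔP = (-2) × (-15.7%) = +31.4000%
%ΔTR ≈ %ΔP + %ΔQ = (-15.7%) + (+31.4000%) = +15.7000%

+15.7%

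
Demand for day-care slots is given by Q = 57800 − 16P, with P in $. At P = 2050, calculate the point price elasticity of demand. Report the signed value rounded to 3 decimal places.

dQ/dP = −16. At P = 2050, Q = 57800 − 16(2050) = 25000.
Ed = (dQ/dP)·(P/Q) = −16 × (2050/25000) = -1.312

-1.312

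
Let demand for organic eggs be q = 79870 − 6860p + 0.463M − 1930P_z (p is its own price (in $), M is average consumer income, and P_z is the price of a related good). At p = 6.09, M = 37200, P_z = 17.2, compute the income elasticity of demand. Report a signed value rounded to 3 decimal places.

At the given values, q = 79870 − 6860(6.09) + 0.463(37200) − 1930(17.2) = 22120.2.
∂q/∂M = 0.463.
E = (0.463) × (37200/22120.2) = 0.77863…

0.779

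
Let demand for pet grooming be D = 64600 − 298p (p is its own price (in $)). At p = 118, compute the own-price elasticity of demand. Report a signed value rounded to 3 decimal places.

-1.195

At the given values, D = 64600 − 298(118) = 29436.
∂D/∂p = −298.
E = (-298) × (118/29436) = -1.19459…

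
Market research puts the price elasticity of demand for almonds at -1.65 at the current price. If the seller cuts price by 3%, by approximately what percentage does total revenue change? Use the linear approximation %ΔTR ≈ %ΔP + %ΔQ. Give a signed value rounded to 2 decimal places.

+1.95%

%ΔQ ≈ Ed × %ΔP = (-1.65) × (-3%) = +4.9500%
%ΔTR ≈ %ΔP + %ΔQ = (-3%) + (+4.9500%) = +1.9500%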